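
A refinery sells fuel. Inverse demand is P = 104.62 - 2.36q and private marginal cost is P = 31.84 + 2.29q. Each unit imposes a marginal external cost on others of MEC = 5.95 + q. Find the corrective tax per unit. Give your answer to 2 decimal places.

Social marginal cost = private MC + MEC = 37.79 + 3.29q.
Set SMC = demand: 37.79 + 3.29q = 104.62 - 2.36q → q* = 11.8283.
The Pigouvian tax equals MEC at q*: 5.95 + 1.00×11.8283 = 17.7783.

tax = 17.78 per unit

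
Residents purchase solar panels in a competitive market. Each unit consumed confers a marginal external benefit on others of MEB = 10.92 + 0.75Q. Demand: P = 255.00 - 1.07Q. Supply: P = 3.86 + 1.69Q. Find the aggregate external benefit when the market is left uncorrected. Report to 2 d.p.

4098.52

Market equilibrium (private): 3.86 + 1.69Q = 255.00 - 1.07Q → Q_m = 90.9928.
Total external benefit = ∫₀^{Q_m} (10.92 + 0.75Q) dQ = 10.92×90.9928 + ½×0.75×90.9928² = 4098.5250.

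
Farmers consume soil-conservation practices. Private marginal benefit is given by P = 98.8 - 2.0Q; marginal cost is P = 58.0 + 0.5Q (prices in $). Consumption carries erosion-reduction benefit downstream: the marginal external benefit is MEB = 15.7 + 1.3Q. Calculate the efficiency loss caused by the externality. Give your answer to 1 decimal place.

DWL = $567.8

Market equilibrium (private): 58.0 + 0.5Q = 98.8 - 2.0Q → Q_m = 16.3200.
Social marginal benefit = demand + MEB = 114.5 - 0.7Q.
Set SMB = MC: 114.5 - 0.7Q = 58.0 + 0.5Q → Q* = 47.0833.
The loss is the area between SMB and MC from Q* to Q_m; with linear curves that's a triangle of height MEB(Q_m).
DWL = ½ × 30.7633 × 36.9160 = 567.8290.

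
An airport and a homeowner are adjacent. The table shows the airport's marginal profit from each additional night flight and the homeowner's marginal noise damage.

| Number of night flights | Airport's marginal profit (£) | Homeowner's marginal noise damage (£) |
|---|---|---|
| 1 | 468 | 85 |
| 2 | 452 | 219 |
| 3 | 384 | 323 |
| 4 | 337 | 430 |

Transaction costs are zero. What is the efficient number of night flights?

Bargaining reaches the level where marginal profit last exceeds marginal noise damage.
That holds through level 3 (384 ≥ 323) but not at 4 (337 < 430).

3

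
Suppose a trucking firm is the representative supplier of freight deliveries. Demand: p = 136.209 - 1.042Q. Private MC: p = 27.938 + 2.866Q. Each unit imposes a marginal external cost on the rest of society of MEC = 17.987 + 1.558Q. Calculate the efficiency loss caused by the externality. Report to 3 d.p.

DWL = 342.068

Market equilibrium (private): 27.938 + 2.866Q = 136.209 - 1.042Q → Q_m = 27.7050.
Social marginal cost = private MC + MEC = 45.925 + 4.424Q.
Set SMC = demand: 45.925 + 4.424Q = 136.209 - 1.042Q → Q* = 16.5174.
The loss is the area between SMC and demand from Q* to Q_m; with linear curves that's a triangle of height MEC(Q_m).
DWL = ½ × 11.1876 × 61.1513 = 342.0681.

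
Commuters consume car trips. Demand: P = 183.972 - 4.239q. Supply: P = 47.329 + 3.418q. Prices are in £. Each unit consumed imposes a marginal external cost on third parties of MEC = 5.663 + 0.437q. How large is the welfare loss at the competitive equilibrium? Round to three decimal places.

Market equilibrium (private): 47.329 + 3.418q = 183.972 - 4.239q → q_m = 17.8455.
Social marginal benefit = demand − MEC = 178.309 - 4.676q.
Set SMB = MC: 178.309 - 4.676q = 47.329 + 3.418q → q* = 16.1824.
Height of the DWL triangle at q_m is MC(q_m) − SMB(q_m) = MEC(q_m) = 13.4615.
DWL = ½ × 1.6631 × 13.4615 = 11.1939.

DWL = £11.194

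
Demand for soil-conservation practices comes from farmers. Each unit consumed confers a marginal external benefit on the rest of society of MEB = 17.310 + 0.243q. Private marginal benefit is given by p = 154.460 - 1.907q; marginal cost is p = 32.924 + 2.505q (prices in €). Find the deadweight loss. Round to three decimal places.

Market equilibrium (private): 32.924 + 2.505q = 154.460 - 1.907q → q_m = 27.5467.
Social marginal benefit = demand + MEB = 171.770 - 1.664q.
Set SMB = MC: 171.770 - 1.664q = 32.924 + 2.505q → q* = 33.3044.
Height of the DWL triangle at q_m is SMB(q_m) − MC(q_m) = MEB(q_m) = 24.0038.
DWL = ½ × 5.7577 × 24.0038 = 69.1033.

DWL = €69.103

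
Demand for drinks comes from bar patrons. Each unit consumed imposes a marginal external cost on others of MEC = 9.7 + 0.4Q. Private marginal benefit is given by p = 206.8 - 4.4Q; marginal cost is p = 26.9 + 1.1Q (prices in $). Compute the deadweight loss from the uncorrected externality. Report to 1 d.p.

Market equilibrium (private): 26.9 + 1.1Q = 206.8 - 4.4Q → Q_m = 32.7091.
Social marginal benefit = demand − MEC = 197.1 - 4.8Q.
Set SMB = MC: 197.1 - 4.8Q = 26.9 + 1.1Q → Q* = 28.8475.
The welfare-loss triangle has base |Q_m − Q*| and height MEC(Q_m) (the vertical gap between SMB and MC is zero at Q* and MEC at Q_m).
DWL = ½ × 3.8616 × 22.7836 = 43.9906.

DWL = $44.0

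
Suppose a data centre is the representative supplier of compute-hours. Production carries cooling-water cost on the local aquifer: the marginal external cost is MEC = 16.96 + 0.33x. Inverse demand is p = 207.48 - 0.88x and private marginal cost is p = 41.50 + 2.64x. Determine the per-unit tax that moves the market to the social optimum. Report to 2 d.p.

Social marginal cost = private MC + MEC = 58.46 + 2.97x.
Set SMC = demand: 58.46 + 2.97x = 207.48 - 0.88x → x* = 38.7065.
The Pigouvian tax equals MEC at x*: 16.96 + 0.33×38.7065 = 29.7331.

tax = 29.73 per unit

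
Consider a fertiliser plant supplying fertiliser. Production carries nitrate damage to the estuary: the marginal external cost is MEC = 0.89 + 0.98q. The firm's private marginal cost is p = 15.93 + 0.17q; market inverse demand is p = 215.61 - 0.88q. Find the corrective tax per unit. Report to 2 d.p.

Social marginal cost = private MC + MEC = 16.82 + 1.15q.
Set SMC = demand: 16.82 + 1.15q = 215.61 - 0.88q → q* = 97.9261.
The Pigouvian tax equals MEC at q*: 0.89 + 0.98×97.9261 = 96.8576.

tax = 96.86 per unit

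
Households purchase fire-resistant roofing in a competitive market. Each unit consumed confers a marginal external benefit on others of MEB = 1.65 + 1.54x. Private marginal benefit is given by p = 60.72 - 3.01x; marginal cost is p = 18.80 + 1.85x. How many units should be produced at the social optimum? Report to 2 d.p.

Social marginal benefit = demand + MEB = 62.37 - 1.47x.
Set SMB = MC: 62.37 - 1.47x = 18.80 + 1.85x → x* = 13.1235.

x* = 13.12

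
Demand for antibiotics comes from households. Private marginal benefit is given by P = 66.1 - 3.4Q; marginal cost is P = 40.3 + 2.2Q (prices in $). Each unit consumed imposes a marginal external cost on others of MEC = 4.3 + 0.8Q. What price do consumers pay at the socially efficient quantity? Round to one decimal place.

Social marginal benefit = demand − MEC = 61.8 - 4.2Q.
Set SMB = MC: 61.8 - 4.2Q = 40.3 + 2.2Q → Q* = 3.3594.
Consumer price on the demand curve at Q*: 66.1 − 3.4×3.3594 = 54.6780.

P = $54.7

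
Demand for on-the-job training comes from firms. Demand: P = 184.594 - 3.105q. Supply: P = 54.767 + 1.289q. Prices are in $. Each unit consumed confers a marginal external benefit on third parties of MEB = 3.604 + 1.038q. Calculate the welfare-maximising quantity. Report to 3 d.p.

Social marginal benefit = demand + MEB = 188.198 - 2.067q.
Set SMB = MC: 188.198 - 2.067q = 54.767 + 1.289q → q* = 39.7589.

q* = 39.759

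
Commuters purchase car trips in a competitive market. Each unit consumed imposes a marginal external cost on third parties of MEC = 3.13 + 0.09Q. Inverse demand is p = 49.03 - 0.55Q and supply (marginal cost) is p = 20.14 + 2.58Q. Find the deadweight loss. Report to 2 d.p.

DWL = 2.44

Market equilibrium (private): 20.14 + 2.58Q = 49.03 - 0.55Q → Q_m = 9.2300.
Social marginal benefit = demand − MEC = 45.90 - 0.64Q.
Set SMB = MC: 45.90 - 0.64Q = 20.14 + 2.58Q → Q* = 8.0000.
The welfare-loss triangle has base |Q_m − Q*| and height MEC(Q_m) (the vertical gap between SMB and MC is zero at Q* and MEC at Q_m).
DWL = ½ × 1.2300 × 3.9607 = 2.4358.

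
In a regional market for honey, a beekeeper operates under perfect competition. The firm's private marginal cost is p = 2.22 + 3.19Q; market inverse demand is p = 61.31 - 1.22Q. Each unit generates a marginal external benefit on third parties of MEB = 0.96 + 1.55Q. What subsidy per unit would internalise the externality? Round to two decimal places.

subsidy = 33.50 per unit

Social marginal cost = private MC − MEB = 1.26 + 1.64Q.
Set SMC = demand: 1.26 + 1.64Q = 61.31 - 1.22Q → Q* = 20.9965.
The Pigouvian subsidy equals MEB at Q*: 0.96 + 1.55×20.9965 = 33.5046.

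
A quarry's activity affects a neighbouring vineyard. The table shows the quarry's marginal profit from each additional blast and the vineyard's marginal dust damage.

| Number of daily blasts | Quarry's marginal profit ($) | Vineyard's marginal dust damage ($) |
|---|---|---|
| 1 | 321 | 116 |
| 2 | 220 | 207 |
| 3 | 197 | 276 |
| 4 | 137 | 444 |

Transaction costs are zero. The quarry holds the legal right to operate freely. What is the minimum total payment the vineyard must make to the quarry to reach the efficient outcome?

$334

Left alone the quarry would choose level 4 (marginal profit stays positive).
Efficient level: k* = 2 (marginal profit ≥ marginal dust damage through 2).
The vineyard must at least cover the quarry's forgone profit from cutting 4→2: 197 + 137 = 334.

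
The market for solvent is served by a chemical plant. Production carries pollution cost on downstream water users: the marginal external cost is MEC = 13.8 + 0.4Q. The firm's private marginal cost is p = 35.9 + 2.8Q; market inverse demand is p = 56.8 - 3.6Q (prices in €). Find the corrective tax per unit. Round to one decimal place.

tax = €14.2 per unit

Social marginal cost = private MC + MEC = 49.7 + 3.2Q.
Set SMC = demand: 49.7 + 3.2Q = 56.8 - 3.6Q → Q* = 1.0441.
The Pigouvian tax equals MEC at Q*: 13.8 + 0.4×1.0441 = 14.2176.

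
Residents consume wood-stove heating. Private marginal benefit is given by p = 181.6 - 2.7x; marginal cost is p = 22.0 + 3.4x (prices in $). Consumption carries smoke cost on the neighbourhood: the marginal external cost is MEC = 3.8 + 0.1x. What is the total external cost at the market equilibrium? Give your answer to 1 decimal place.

$133.7

Market equilibrium (private): 22.0 + 3.4x = 181.6 - 2.7x → x_m = 26.1639.
Total external cost = ∫₀^{x_m} (3.8 + 0.1x) dx = 3.8×26.1639 + ½×0.1×26.1639² = 133.6503.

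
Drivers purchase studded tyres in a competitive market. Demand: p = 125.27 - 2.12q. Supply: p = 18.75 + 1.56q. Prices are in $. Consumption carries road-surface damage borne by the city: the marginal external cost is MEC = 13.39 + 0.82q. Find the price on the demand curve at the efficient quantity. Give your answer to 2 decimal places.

Social marginal benefit = demand − MEC = 111.88 - 2.94q.
Set SMB = MC: 111.88 - 2.94q = 18.75 + 1.56q → q* = 20.6956.
Consumer price on the demand curve at q*: 125.27 − 2.12×20.6956 = 81.3953.

P = $81.40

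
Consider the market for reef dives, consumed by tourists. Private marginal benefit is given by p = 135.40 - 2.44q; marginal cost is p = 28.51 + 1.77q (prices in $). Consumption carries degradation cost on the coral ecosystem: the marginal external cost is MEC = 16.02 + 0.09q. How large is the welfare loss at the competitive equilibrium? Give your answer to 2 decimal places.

Market equilibrium (private): 28.51 + 1.77q = 135.40 - 2.44q → q_m = 25.3895.
Social marginal benefit = demand − MEC = 119.38 - 2.53q.
Set SMB = MC: 119.38 - 2.53q = 28.51 + 1.77q → q* = 21.1326.
Height of the DWL triangle at q_m is MC(q_m) − SMB(q_m) = MEC(q_m) = 18.3051.
DWL = ½ × 4.2569 × 18.3051 = 38.9615.

DWL = $38.96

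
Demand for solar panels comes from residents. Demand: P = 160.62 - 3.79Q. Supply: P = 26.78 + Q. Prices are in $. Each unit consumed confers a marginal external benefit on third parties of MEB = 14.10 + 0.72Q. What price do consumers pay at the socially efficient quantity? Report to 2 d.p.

Social marginal benefit = demand + MEB = 174.72 - 3.07Q.
Set SMB = MC: 174.72 - 3.07Q = 26.78 + Q → Q* = 36.3489.
Consumer price on the demand curve at Q*: 160.62 − 3.79×36.3489 = 22.8577.

P = $22.86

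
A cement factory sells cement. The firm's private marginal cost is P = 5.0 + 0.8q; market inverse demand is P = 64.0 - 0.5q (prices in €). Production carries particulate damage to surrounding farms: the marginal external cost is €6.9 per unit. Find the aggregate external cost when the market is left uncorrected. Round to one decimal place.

Market equilibrium (private): 5.0 + 0.8q = 64.0 - 0.5q → q_m = 45.3846.
Total external cost = MEC × q_m = 6.9 × 45.3846 = 313.1537.

€313.2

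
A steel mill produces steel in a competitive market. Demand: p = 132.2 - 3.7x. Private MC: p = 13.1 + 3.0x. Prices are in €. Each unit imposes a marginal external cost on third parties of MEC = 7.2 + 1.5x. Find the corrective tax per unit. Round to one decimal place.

tax = €27.7 per unit

Social marginal cost = private MC + MEC = 20.3 + 4.5x.
Set SMC = demand: 20.3 + 4.5x = 132.2 - 3.7x → x* = 13.6463.
The Pigouvian tax equals MEC at x*: 7.2 + 1.5×13.6463 = 27.6695.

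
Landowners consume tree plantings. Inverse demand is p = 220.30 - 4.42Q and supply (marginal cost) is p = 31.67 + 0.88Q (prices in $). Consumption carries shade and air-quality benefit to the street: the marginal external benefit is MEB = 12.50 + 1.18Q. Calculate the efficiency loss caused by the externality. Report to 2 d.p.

Market equilibrium (private): 31.67 + 0.88Q = 220.30 - 4.42Q → Q_m = 35.5906.
Social marginal benefit = demand + MEB = 232.80 - 3.24Q.
Set SMB = MC: 232.80 - 3.24Q = 31.67 + 0.88Q → Q* = 48.8180.
The loss is the area between SMB and MC from Q* to Q_m; with linear curves that's a triangle of height MEB(Q_m).
DWL = ½ × 13.2274 × 54.4969 = 360.4261.

DWL = $360.43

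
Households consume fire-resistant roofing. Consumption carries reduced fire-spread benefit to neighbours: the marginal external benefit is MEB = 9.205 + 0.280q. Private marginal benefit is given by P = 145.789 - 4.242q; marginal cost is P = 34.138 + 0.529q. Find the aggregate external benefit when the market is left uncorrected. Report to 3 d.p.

292.087

Market equilibrium (private): 34.138 + 0.529q = 145.789 - 4.242q → q_m = 23.4020.
Total external benefit = ∫₀^{q_m} (9.205 + 0.280q) dq = 9.205×23.4020 + ½×0.280×23.4020² = 292.0869.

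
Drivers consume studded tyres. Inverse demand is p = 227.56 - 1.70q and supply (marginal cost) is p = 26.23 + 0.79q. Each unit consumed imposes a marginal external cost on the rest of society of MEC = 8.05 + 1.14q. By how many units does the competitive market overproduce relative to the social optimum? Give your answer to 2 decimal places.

27.61 units

Market equilibrium (private): 26.23 + 0.79q = 227.56 - 1.70q → q_m = 80.8554.
Social marginal benefit = demand − MEC = 219.51 - 2.84q.
Set SMB = MC: 219.51 - 2.84q = 26.23 + 0.79q → q* = 53.2452.
Gap = |80.8554 − 53.2452| = 27.6102.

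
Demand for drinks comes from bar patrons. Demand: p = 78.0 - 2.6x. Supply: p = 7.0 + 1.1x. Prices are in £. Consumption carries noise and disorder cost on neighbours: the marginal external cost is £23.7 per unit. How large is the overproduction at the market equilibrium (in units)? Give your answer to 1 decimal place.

Market equilibrium (private): 7.0 + 1.1x = 78.0 - 2.6x → x_m = 19.1892.
Social marginal benefit = demand − MEC = 54.3 - 2.6x.
Set SMB = MC: 54.3 - 2.6x = 7.0 + 1.1x → x* = 12.7838.
Gap = |19.1892 − 12.7838| = 6.4054.

6.4 units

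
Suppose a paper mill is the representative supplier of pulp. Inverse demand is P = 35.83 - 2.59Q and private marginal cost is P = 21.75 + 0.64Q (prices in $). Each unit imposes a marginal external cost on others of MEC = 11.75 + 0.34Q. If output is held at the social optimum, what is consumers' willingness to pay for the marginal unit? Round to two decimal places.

P = $34.14

Social marginal cost = private MC + MEC = 33.50 + 0.98Q.
Set SMC = demand: 33.50 + 0.98Q = 35.83 - 2.59Q → Q* = 0.6527.
Consumer price on the demand curve at Q*: 35.83 − 2.59×0.6527 = 34.1395.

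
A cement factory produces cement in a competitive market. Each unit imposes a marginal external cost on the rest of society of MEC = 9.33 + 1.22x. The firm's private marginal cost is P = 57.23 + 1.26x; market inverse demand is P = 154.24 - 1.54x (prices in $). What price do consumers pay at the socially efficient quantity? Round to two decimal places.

Social marginal cost = private MC + MEC = 66.56 + 2.48x.
Set SMC = demand: 66.56 + 2.48x = 154.24 - 1.54x → x* = 21.8109.
Consumer price on the demand curve at x*: 154.24 − 1.54×21.8109 = 120.6512.

P = $120.65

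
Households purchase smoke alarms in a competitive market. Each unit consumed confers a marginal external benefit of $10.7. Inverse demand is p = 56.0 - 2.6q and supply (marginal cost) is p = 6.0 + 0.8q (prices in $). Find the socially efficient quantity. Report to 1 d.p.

q* = 17.9

Social marginal benefit = demand + MEB = 66.7 - 2.6q.
Set SMB = MC: 66.7 - 2.6q = 6.0 + 0.8q → q* = 17.8529.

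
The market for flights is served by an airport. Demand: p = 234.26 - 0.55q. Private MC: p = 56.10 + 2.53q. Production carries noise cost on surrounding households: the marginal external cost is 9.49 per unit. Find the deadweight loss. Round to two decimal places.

Market equilibrium (private): 56.10 + 2.53q = 234.26 - 0.55q → q_m = 57.8442.
Social marginal cost = private MC + MEC = 65.59 + 2.53q.
Set SMC = demand: 65.59 + 2.53q = 234.26 - 0.55q → q* = 54.7630.
The welfare-loss triangle has base |q_m − q*| and height MEC(q_m) (the vertical gap between SMC and demand is zero at q* and MEC at q_m).
DWL = ½ × 3.0812 × 9.4900 = 14.6203.

DWL = 14.62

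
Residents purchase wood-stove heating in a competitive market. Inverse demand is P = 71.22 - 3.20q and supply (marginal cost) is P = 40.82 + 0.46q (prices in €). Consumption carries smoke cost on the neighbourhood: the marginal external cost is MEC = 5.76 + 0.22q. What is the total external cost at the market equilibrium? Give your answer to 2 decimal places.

Market equilibrium (private): 40.82 + 0.46q = 71.22 - 3.20q → q_m = 8.3060.
Total external cost = ∫₀^{q_m} (5.76 + 0.22q) dq = 5.76×8.3060 + ½×0.22×8.3060² = 55.4314.

€55.43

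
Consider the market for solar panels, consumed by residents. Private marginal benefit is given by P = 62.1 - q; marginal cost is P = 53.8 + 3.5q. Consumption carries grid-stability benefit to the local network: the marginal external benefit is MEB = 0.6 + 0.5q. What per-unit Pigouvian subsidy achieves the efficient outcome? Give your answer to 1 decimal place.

subsidy = 1.7 per unit

Social marginal benefit = demand + MEB = 62.7 - 0.5q.
Set SMB = MC: 62.7 - 0.5q = 53.8 + 3.5q → q* = 2.2250.
The Pigouvian subsidy equals MEB at q*: 0.6 + 0.5×2.2250 = 1.7125.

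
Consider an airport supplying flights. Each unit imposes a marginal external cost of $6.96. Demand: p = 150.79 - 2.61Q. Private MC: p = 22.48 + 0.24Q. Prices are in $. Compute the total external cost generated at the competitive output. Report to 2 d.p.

Market equilibrium (private): 22.48 + 0.24Q = 150.79 - 2.61Q → Q_m = 45.0211.
Total external cost = MEC × Q_m = 6.96 × 45.0211 = 313.3469.

$313.35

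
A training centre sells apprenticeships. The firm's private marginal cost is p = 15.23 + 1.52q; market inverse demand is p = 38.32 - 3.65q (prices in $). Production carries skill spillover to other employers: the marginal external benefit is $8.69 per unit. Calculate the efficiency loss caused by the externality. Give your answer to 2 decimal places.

Market equilibrium (private): 15.23 + 1.52q = 38.32 - 3.65q → q_m = 4.4662.
Social marginal cost = private MC − MEB = 6.54 + 1.52q.
Set SMC = demand: 6.54 + 1.52q = 38.32 - 3.65q → q* = 6.1470.
The loss is the area between SMC and demand from q* to q_m; with linear curves that's a triangle of height MEB(q_m).
DWL = ½ × 1.6808 × 8.6900 = 7.3031.

DWL = $7.30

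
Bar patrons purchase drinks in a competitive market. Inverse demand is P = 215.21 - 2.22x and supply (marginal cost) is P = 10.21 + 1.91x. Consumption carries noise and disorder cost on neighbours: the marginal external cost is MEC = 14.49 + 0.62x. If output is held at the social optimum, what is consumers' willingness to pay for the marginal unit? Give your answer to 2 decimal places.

P = 126.17

Social marginal benefit = demand − MEC = 200.72 - 2.84x.
Set SMB = MC: 200.72 - 2.84x = 10.21 + 1.91x → x* = 40.1074.
Consumer price on the demand curve at x*: 215.21 − 2.22×40.1074 = 126.1716.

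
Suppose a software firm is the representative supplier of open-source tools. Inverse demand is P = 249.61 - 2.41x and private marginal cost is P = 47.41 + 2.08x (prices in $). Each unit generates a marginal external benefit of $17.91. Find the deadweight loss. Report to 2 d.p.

Market equilibrium (private): 47.41 + 2.08x = 249.61 - 2.41x → x_m = 45.0334.
Social marginal cost = private MC − MEB = 29.50 + 2.08x.
Set SMC = demand: 29.50 + 2.08x = 249.61 - 2.41x → x* = 49.0223.
The welfare-loss triangle has base |x_m − x*| and height MEB(x_m) (the vertical gap between SMC and demand is zero at x* and MEB at x_m).
DWL = ½ × 3.9889 × 17.9100 = 35.7206.

DWL = $35.72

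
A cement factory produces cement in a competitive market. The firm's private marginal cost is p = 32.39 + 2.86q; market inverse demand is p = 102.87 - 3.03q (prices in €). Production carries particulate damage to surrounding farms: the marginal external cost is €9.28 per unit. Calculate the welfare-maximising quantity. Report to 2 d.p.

q* = 10.39

Social marginal cost = private MC + MEC = 41.67 + 2.86q.
Set SMC = demand: 41.67 + 2.86q = 102.87 - 3.03q → q* = 10.3905.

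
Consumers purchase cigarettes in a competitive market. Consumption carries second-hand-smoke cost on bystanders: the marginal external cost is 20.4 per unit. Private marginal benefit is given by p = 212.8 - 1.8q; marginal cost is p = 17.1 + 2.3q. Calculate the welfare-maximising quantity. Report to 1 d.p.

q* = 42.8

Social marginal benefit = demand − MEC = 192.4 - 1.8q.
Set SMB = MC: 192.4 - 1.8q = 17.1 + 2.3q → q* = 42.7561.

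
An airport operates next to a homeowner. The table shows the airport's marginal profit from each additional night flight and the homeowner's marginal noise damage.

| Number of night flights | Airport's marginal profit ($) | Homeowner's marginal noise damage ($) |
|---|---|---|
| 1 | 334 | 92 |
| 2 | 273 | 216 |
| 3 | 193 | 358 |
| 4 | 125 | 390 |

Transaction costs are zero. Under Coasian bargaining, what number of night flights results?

2

Bargaining reaches the level where marginal profit last exceeds marginal noise damage.
That holds through level 2 (273 ≥ 216) but not at 3 (193 < 358).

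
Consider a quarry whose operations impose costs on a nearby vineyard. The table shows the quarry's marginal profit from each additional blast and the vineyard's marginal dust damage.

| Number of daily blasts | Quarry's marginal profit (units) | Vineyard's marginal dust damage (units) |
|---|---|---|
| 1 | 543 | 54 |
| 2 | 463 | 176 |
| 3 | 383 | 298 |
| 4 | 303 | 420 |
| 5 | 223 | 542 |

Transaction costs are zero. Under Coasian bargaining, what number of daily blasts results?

3

Bargaining reaches the level where marginal profit last exceeds marginal dust damage.
That holds through level 3 (383 ≥ 298) but not at 4 (303 < 420).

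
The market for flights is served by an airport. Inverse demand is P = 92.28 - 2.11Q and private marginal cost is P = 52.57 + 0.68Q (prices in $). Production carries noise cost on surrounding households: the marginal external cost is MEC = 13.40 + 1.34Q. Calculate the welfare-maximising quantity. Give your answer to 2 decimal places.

Q* = 6.37

Social marginal cost = private MC + MEC = 65.97 + 2.02Q.
Set SMC = demand: 65.97 + 2.02Q = 92.28 - 2.11Q → Q* = 6.3705.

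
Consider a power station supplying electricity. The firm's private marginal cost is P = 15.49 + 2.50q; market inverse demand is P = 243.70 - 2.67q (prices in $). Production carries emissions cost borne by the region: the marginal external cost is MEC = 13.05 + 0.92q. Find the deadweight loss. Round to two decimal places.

DWL = $236.40

Market equilibrium (private): 15.49 + 2.50q = 243.70 - 2.67q → q_m = 44.1412.
Social marginal cost = private MC + MEC = 28.54 + 3.42q.
Set SMC = demand: 28.54 + 3.42q = 243.70 - 2.67q → q* = 35.3300.
Height of the DWL triangle at q_m is SMC(q_m) − demand(q_m) = MEC(q_m) = 53.6599.
DWL = ½ × 8.8112 × 53.6599 = 236.4041.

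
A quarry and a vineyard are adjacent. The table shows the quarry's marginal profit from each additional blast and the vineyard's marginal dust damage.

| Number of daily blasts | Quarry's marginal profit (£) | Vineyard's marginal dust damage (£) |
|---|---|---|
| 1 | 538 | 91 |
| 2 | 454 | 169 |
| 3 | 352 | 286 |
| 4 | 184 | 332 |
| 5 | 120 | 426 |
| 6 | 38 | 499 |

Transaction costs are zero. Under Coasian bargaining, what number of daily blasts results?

3

Bargaining reaches the level where marginal profit last exceeds marginal dust damage.
That holds through level 3 (352 ≥ 286) but not at 4 (184 < 332).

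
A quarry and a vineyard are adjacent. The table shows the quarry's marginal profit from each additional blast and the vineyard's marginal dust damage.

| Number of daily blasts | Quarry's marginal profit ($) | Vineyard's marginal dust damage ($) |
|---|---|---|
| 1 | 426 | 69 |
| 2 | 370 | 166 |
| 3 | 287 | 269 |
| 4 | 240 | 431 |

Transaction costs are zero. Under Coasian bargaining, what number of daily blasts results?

3

Bargaining reaches the level where marginal profit last exceeds marginal dust damage.
That holds through level 3 (287 ≥ 269) but not at 4 (240 < 431).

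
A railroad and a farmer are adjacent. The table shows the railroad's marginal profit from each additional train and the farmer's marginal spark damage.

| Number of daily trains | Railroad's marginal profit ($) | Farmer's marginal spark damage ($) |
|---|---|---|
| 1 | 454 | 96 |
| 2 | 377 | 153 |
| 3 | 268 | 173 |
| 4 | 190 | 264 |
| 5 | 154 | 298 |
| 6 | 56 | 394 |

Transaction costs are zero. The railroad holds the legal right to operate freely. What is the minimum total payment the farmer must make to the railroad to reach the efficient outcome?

$400

Left alone the railroad would choose level 6 (marginal profit stays positive).
Efficient level: k* = 3 (marginal profit ≥ marginal spark damage through 3).
The farmer must at least cover the railroad's forgone profit from cutting 6→3: 190 + 154 + 56 = 400.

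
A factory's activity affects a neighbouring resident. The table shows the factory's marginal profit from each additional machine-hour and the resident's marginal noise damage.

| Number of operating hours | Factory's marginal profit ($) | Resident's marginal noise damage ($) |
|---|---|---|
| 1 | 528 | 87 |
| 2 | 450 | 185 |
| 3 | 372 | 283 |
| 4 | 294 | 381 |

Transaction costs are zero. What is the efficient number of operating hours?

Bargaining reaches the level where marginal profit last exceeds marginal noise damage.
That holds through level 3 (372 ≥ 283) but not at 4 (294 < 381).

3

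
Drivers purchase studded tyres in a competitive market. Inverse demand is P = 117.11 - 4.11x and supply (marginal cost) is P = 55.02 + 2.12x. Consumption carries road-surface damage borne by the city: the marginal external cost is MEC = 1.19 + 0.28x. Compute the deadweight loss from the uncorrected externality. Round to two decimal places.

DWL = 1.22

Market equilibrium (private): 55.02 + 2.12x = 117.11 - 4.11x → x_m = 9.9663.
Social marginal benefit = demand − MEC = 115.92 - 4.39x.
Set SMB = MC: 115.92 - 4.39x = 55.02 + 2.12x → x* = 9.3548.
Height of the DWL triangle at x_m is MC(x_m) − SMB(x_m) = MEC(x_m) = 3.9806.
DWL = ½ × 0.6115 × 3.9806 = 1.2171.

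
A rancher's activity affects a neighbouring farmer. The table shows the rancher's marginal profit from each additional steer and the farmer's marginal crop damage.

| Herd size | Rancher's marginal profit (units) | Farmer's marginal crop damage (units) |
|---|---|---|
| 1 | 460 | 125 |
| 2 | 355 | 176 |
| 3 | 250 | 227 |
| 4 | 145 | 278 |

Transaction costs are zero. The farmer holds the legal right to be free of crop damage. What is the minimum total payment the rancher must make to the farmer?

Efficient level: marginal profit ≥ marginal crop damage through level 3, so k* = 3.
With the farmer holding the right, the rancher must at least compensate total damage at k*: 125 + 176 + 227 = 528.

528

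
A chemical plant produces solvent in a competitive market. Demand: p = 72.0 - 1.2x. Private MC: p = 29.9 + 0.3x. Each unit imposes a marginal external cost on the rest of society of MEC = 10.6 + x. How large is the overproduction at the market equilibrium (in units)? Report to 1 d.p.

Market equilibrium (private): 29.9 + 0.3x = 72.0 - 1.2x → x_m = 28.0667.
Social marginal cost = private MC + MEC = 40.5 + 1.3x.
Set SMC = demand: 40.5 + 1.3x = 72.0 - 1.2x → x* = 12.6000.
Gap = |28.0667 − 12.6000| = 15.4667.

15.5 units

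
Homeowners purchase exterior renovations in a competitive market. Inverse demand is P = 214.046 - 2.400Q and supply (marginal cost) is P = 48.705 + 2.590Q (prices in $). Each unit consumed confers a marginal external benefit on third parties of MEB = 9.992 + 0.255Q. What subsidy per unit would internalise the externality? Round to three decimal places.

subsidy = $19.434 per unit

Social marginal benefit = demand + MEB = 224.038 - 2.145Q.
Set SMB = MC: 224.038 - 2.145Q = 48.705 + 2.590Q → Q* = 37.0291.
The Pigouvian subsidy equals MEB at Q*: 9.992 + 0.255×37.0291 = 19.4344.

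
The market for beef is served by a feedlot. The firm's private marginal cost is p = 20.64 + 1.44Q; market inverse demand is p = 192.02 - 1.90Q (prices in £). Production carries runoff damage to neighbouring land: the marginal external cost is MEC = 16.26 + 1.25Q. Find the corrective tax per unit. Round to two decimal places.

tax = £58.50 per unit

Social marginal cost = private MC + MEC = 36.90 + 2.69Q.
Set SMC = demand: 36.90 + 2.69Q = 192.02 - 1.90Q → Q* = 33.7952.
The Pigouvian tax equals MEC at Q*: 16.26 + 1.25×33.7952 = 58.5040.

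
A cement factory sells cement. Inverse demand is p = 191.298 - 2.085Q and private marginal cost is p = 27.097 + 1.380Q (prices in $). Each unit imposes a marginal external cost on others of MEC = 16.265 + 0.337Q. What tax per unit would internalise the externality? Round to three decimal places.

Social marginal cost = private MC + MEC = 43.362 + 1.717Q.
Set SMC = demand: 43.362 + 1.717Q = 191.298 - 2.085Q → Q* = 38.9100.
The Pigouvian tax equals MEC at Q*: 16.265 + 0.337×38.9100 = 29.3777.

tax = $29.378 per unit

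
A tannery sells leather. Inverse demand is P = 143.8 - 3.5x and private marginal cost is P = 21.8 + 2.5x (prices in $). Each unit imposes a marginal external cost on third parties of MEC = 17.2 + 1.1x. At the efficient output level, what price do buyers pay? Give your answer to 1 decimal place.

Social marginal cost = private MC + MEC = 39.0 + 3.6x.
Set SMC = demand: 39.0 + 3.6x = 143.8 - 3.5x → x* = 14.7606.
Consumer price on the demand curve at x*: 143.8 − 3.5×14.7606 = 92.1379.

P = $92.1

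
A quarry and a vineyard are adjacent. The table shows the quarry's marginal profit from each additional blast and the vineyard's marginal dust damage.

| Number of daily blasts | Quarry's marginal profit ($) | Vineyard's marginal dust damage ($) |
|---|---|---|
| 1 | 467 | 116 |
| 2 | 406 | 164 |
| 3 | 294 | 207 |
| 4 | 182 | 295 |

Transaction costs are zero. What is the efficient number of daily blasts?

Bargaining reaches the level where marginal profit last exceeds marginal dust damage.
That holds through level 3 (294 ≥ 207) but not at 4 (182 < 295).

3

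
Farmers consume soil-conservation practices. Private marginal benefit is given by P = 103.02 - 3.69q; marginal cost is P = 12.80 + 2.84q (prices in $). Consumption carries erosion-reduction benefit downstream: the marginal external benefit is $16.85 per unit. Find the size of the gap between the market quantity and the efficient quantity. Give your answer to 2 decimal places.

Market equilibrium (private): 12.80 + 2.84q = 103.02 - 3.69q → q_m = 13.8162.
Social marginal benefit = demand + MEB = 119.87 - 3.69q.
Set SMB = MC: 119.87 - 3.69q = 12.80 + 2.84q → q* = 16.3966.
Gap = |13.8162 − 16.3966| = 2.5804.

2.58 units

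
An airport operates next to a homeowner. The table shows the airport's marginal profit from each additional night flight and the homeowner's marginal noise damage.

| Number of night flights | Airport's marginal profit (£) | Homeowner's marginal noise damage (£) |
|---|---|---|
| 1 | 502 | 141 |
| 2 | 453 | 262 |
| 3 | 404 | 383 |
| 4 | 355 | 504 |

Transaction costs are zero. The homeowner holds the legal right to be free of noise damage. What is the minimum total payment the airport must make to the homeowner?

Efficient level: marginal profit ≥ marginal noise damage through level 3, so k* = 3.
With the homeowner holding the right, the airport must at least compensate total damage at k*: 141 + 262 + 383 = 786.

£786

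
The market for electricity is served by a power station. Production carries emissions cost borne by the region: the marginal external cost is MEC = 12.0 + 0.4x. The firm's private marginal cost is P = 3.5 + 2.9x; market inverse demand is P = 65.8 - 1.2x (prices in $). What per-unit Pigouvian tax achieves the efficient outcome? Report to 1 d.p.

Social marginal cost = private MC + MEC = 15.5 + 3.3x.
Set SMC = demand: 15.5 + 3.3x = 65.8 - 1.2x → x* = 11.1778.
The Pigouvian tax equals MEC at x*: 12.0 + 0.4×11.1778 = 16.4711.

tax = $16.5 per unit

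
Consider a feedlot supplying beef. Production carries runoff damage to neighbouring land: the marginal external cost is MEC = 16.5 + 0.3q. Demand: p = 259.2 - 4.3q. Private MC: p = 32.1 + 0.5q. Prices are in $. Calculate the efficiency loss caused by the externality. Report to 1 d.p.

DWL = $92.4

Market equilibrium (private): 32.1 + 0.5q = 259.2 - 4.3q → q_m = 47.3125.
Social marginal cost = private MC + MEC = 48.6 + 0.8q.
Set SMC = demand: 48.6 + 0.8q = 259.2 - 4.3q → q* = 41.2941.
The loss is the area between SMC and demand from q* to q_m; with linear curves that's a triangle of height MEC(q_m).
DWL = ½ × 6.0184 × 30.6938 = 92.3638.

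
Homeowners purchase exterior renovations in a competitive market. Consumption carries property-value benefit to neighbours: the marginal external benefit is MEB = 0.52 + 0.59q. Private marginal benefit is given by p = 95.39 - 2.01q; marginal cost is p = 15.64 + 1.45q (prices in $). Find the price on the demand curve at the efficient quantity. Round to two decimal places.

P = $39.17

Social marginal benefit = demand + MEB = 95.91 - 1.42q.
Set SMB = MC: 95.91 - 1.42q = 15.64 + 1.45q → q* = 27.9686.
Consumer price on the demand curve at q*: 95.39 − 2.01×27.9686 = 39.1731.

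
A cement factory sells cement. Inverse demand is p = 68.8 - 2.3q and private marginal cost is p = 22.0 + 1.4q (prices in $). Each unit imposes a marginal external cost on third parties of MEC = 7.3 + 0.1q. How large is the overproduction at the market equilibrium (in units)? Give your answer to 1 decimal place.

2.3 units

Market equilibrium (private): 22.0 + 1.4q = 68.8 - 2.3q → q_m = 12.6486.
Social marginal cost = private MC + MEC = 29.3 + 1.5q.
Set SMC = demand: 29.3 + 1.5q = 68.8 - 2.3q → q* = 10.3947.
Gap = |12.6486 − 10.3947| = 2.2539.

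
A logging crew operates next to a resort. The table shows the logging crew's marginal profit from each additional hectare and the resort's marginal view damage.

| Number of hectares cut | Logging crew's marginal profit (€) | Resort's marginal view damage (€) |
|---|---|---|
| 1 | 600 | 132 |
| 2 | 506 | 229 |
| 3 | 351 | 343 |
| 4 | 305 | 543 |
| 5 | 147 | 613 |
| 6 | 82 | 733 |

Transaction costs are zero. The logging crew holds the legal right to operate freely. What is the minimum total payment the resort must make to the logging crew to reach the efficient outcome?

€534

Left alone the logging crew would choose level 6 (marginal profit stays positive).
Efficient level: k* = 3 (marginal profit ≥ marginal view damage through 3).
The resort must at least cover the logging crew's forgone profit from cutting 6→3: 305 + 147 + 82 = 534.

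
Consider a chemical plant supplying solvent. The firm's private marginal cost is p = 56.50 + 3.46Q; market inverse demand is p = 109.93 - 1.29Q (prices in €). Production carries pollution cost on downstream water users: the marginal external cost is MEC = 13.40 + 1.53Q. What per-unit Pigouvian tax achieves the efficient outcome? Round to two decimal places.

Social marginal cost = private MC + MEC = 69.90 + 4.99Q.
Set SMC = demand: 69.90 + 4.99Q = 109.93 - 1.29Q → Q* = 6.3742.
The Pigouvian tax equals MEC at Q*: 13.40 + 1.53×6.3742 = 23.1525.

tax = €23.15 per unit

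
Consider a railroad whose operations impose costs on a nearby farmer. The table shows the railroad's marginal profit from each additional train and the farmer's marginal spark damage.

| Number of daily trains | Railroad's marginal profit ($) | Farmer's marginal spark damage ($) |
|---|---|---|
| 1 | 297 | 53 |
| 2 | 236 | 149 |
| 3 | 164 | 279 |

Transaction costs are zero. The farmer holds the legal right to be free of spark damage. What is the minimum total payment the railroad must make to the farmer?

Efficient level: marginal profit ≥ marginal spark damage through level 2, so k* = 2.
With the farmer holding the right, the railroad must at least compensate total damage at k*: 53 + 149 = 202.

$202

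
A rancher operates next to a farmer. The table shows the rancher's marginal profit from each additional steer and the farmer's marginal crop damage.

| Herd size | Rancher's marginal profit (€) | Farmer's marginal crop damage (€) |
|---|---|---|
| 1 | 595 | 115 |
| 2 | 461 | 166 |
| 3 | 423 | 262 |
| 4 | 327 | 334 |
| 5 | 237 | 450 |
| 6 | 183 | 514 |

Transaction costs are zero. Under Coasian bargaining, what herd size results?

Bargaining reaches the level where marginal profit last exceeds marginal crop damage.
That holds through level 3 (423 ≥ 262) but not at 4 (327 < 334).

3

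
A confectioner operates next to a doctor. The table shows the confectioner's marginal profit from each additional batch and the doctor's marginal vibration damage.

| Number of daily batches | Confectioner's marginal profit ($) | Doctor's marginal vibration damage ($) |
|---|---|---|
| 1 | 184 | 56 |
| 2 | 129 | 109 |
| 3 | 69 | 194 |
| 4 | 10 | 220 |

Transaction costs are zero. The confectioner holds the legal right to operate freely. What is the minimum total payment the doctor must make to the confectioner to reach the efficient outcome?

$79

Left alone the confectioner would choose level 4 (marginal profit stays positive).
Efficient level: k* = 2 (marginal profit ≥ marginal vibration damage through 2).
The doctor must at least cover the confectioner's forgone profit from cutting 4→2: 69 + 10 = 79.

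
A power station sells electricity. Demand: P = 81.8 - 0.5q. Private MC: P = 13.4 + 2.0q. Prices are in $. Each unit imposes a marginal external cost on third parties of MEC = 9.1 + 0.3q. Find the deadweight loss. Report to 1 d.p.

Market equilibrium (private): 13.4 + 2.0q = 81.8 - 0.5q → q_m = 27.3600.
Social marginal cost = private MC + MEC = 22.5 + 2.3q.
Set SMC = demand: 22.5 + 2.3q = 81.8 - 0.5q → q* = 21.1786.
Between q* and q_m the wedge SMC − demand runs linearly from 0 to MEC(q_m), so the loss is a triangle.
DWL = ½ × 6.1814 × 17.3080 = 53.4938.

DWL = $53.5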